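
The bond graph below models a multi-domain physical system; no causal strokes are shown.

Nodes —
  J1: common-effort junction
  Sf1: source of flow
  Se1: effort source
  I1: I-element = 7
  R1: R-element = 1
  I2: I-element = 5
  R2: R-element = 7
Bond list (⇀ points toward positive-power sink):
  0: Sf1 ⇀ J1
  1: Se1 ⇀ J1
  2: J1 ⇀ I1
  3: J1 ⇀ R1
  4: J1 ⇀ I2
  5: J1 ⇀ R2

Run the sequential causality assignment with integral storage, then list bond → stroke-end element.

#0 |Sf1  (Sf1 fixes flow; stroke at Sf1)
#1 |J1  (Se1: effort source, stroke at far end)
#2 |I1  (J1 effort already set via bond 1)
#3 |R1  (common-e at J1 fixed by 1)
#4 |I2  (J1: bond 1 brought effort, rest push out)
#5 |R2  (J1: bond 1 brought effort, rest push out)

b0 |Sf1
b1 |J1
b2 |I1
b3 |R1
b4 |I2
b5 |R2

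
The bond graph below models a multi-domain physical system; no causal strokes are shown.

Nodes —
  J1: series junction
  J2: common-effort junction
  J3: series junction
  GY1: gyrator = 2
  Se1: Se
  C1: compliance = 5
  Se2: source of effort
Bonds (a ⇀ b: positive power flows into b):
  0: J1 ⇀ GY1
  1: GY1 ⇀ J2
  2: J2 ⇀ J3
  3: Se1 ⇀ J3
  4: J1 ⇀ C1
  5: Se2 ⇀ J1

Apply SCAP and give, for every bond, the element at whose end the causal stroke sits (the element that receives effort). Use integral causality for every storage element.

bond 0 |GY1
bond 1 |GY1
bond 2 |J2
bond 3 |J3
bond 4 |J1
bond 5 |J1

bond 3 stroke at J3  (Se1 (Se) sets effort on bond)
bond 5 stroke at J1  (source Se2 imposes e)
bond 2 stroke at J2  (closing 1-jn rule on J3)
bond 1 stroke at GY1  (common-e at J2 fixed by 2)
bond 0 stroke at GY1  (GY1 both-in/both-out from 1)
bond 4 stroke at J1  (J1 flow already set via bond 0)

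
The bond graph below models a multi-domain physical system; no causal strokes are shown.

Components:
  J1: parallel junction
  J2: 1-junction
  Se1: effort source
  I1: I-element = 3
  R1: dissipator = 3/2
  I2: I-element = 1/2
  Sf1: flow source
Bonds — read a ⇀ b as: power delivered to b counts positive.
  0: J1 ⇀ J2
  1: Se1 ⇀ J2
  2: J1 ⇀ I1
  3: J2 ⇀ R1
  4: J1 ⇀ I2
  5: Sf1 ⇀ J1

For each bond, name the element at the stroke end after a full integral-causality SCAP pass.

bond 0 →J1
bond 1 →J2
bond 2 →I1
bond 3 →J2
bond 4 →I2
bond 5 →Sf1

bond 1 |J2  (Se1: effort source, stroke at far end)
bond 5 |Sf1  (Sf1 (Sf) sets flow on bond)
bond 2 |I1  (I1 integral (f out))
bond 4 |I2  (I2 integral (f out))
bond 0 |J1  (only one effort-in slot at J1)
bond 3 |J2  (1-jn J2 has f-setter on 0)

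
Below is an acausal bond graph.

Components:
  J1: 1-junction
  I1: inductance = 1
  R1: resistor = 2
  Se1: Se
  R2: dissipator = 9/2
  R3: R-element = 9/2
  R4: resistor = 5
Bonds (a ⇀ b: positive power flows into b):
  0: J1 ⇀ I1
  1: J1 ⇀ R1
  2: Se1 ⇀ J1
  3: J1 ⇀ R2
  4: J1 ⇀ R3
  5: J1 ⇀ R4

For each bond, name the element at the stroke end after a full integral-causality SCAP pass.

b2 stroke→J1  (Se1 (Se) sets effort on bond)
b0 stroke→I1  (I1 outputs flow p/I1)
b1 stroke→J1  (common-f at J1 fixed by 0)
b3 stroke→J1  (J1 flow already set via bond 0)
b4 stroke→J1  (J1 flow already set via bond 0)
b5 stroke→J1  (1-jn J1 has f-setter on 0)

bond 0 stroke at I1
bond 1 stroke at J1
bond 2 stroke at J1
bond 3 stroke at J1
bond 4 stroke at J1
bond 5 stroke at J1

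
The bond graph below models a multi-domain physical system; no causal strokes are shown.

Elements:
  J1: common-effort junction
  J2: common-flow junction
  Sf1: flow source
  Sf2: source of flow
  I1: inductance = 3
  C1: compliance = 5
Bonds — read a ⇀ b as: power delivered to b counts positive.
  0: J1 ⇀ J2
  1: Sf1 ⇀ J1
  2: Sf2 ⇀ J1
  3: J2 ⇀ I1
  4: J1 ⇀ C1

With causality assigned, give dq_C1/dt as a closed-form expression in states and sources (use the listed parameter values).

#1 stroke→Sf1  (Sf1: flow source, stroke at near end)
#2 stroke→Sf2  (Sf2 (Sf) sets flow on bond)
#3 stroke→I1  (I1 outputs flow p/I1)
#0 stroke→J2  (common-f at J2 fixed by 3)
#4 stroke→J1  (J1 needs exactly one e-in)

dq_C1/dt = F_Sf1 + F_Sf2 - p_I1/3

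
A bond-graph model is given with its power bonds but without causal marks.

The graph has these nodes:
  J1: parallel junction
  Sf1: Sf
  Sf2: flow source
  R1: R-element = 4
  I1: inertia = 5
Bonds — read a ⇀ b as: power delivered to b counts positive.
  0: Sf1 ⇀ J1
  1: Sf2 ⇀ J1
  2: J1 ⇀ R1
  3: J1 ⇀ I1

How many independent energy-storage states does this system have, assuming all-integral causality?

β0 stroke→Sf1  (Sf1 (Sf) sets flow on bond)
β1 stroke→Sf2  (Sf2 fixes flow; stroke at Sf2)
β3 stroke→I1  (prefer integral on I1)
β2 stroke→J1  (J1 needs exactly one e-in)

1  (I1 all integral)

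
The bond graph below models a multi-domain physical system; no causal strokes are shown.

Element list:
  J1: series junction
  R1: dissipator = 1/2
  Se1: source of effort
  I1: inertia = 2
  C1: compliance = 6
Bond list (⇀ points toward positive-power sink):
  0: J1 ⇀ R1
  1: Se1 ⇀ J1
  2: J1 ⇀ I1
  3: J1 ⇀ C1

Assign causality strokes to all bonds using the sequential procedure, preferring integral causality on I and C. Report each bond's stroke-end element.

β0 |J1
β1 |J1
β2 |I1
β3 |J1

β1 stroke at J1  (Se1 (Se) sets effort on bond)
β2 stroke at I1  (I1 outputs flow p/I1)
β0 stroke at J1  (common-f at J1 fixed by 2)
β3 stroke at J1  (J1: bond 2 brought flow, rest push out)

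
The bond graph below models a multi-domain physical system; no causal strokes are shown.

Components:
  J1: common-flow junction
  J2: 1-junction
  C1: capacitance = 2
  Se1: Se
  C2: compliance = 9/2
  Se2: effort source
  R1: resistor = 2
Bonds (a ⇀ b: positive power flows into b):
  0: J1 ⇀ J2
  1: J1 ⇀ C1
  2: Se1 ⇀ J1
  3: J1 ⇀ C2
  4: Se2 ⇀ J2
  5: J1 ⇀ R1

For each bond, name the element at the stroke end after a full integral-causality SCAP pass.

#0 stroke at J1
#1 stroke at J1
#2 stroke at J1
#3 stroke at J1
#4 stroke at J2
#5 stroke at R1

β2 stroke at J1  (Se1: effort source, stroke at far end)
β4 stroke at J2  (source Se2 imposes e)
β0 stroke at J1  (J2: last free bond brings flow in)
β1 stroke at J1  (C1: C, integral causality)
β3 stroke at J1  (C2 outputs effort q/C2)
β5 stroke at R1  (closing 1-jn rule on J1)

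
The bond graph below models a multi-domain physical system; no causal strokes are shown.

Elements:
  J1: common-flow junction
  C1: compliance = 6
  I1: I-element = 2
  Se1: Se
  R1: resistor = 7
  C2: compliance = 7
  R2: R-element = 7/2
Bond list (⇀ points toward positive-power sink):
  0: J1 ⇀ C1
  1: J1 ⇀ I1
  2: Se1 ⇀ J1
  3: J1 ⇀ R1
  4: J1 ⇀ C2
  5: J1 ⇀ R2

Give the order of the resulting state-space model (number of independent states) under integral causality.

β2 stroke at J1  (Se1 fixes effort; stroke away)
β0 stroke at J1  (C1 integral (e out))
β1 stroke at I1  (I1 outputs flow p/I1)
β3 stroke at J1  (1-jn J1 has f-setter on 1)
β4 stroke at J1  (1-jn J1 has f-setter on 1)
β5 stroke at J1  (common-f at J1 fixed by 1)

3  (C1, C2, I1 all integral)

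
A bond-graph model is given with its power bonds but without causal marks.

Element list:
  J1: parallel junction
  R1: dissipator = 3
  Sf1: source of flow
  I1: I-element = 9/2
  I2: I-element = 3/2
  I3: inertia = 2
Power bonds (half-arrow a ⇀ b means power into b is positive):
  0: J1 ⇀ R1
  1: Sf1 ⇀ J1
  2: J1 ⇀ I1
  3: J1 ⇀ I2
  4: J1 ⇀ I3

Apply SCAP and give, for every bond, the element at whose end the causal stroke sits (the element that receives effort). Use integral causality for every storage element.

b0 stroke→J1
b1 stroke→Sf1
b2 stroke→I1
b3 stroke→I2
b4 stroke→I3

b1 stroke at Sf1  (Sf1 fixes flow; stroke at Sf1)
b2 stroke at I1  (I1 integral (f out))
b3 stroke at I2  (prefer integral on I2)
b4 stroke at I3  (I3 outputs flow p/I3)
b0 stroke at J1  (only one effort-in slot at J1)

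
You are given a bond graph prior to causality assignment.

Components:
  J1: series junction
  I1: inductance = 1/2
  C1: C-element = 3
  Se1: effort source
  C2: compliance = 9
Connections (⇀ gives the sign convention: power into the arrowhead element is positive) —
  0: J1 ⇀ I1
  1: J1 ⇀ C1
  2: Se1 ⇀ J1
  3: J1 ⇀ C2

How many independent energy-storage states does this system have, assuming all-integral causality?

bond 2 →J1  (Se1 (Se) sets effort on bond)
bond 0 →I1  (I1: I, integral causality)
bond 1 →J1  (J1: bond 0 brought flow, rest push out)
bond 3 →J1  (J1 flow already set via bond 0)

3  (C1, C2, I1 all integral)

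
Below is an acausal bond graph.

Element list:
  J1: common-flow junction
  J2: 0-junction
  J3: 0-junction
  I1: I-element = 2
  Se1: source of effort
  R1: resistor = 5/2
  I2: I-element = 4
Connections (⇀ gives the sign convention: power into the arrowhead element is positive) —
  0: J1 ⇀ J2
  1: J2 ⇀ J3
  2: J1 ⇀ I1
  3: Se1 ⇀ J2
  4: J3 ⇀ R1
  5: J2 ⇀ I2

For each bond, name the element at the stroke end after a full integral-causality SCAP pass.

β0 stroke at J1
β1 stroke at J3
β2 stroke at I1
β3 stroke at J2
β4 stroke at R1
β5 stroke at I2

bond 3 |J2  (source Se1 imposes e)
bond 0 |J1  (0-jn J2 has e-setter on 3)
bond 1 |J3  (J2 effort already set via bond 3)
bond 5 |I2  (common-e at J2 fixed by 3)
bond 4 |R1  (0-jn J3 has e-setter on 1)
bond 2 |I1  (closing 1-jn rule on J1)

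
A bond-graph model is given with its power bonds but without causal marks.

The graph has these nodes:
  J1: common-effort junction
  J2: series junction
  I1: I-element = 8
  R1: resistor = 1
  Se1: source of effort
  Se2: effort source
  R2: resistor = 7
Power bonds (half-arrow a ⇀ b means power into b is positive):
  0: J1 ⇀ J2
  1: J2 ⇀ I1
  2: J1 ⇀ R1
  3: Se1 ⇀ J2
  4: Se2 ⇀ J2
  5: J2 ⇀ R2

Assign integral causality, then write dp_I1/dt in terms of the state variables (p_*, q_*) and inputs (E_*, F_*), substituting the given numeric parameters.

dp_I1/dt = E_Se1 + E_Se2 - p_I1

#3 stroke at J2  (source Se1 imposes e)
#4 stroke at J2  (Se2 fixes effort; stroke away)
#1 stroke at I1  (I1 outputs flow p/I1)
#0 stroke at J2  (common-f at J2 fixed by 1)
#5 stroke at J2  (1-jn J2 has f-setter on 1)
#2 stroke at J1  (J1 needs exactly one e-in)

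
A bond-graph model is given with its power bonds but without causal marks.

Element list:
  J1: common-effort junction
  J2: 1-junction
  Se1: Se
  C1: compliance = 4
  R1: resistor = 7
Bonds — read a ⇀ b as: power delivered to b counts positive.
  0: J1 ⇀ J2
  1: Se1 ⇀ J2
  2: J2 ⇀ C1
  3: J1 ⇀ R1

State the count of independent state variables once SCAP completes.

1  (C1 all integral)

β1 |J2  (Se1 fixes effort; stroke away)
β2 |J2  (C1: C, integral causality)
β0 |J1  (closing 1-jn rule on J2)
β3 |R1  (0-jn J1 has e-setter on 0)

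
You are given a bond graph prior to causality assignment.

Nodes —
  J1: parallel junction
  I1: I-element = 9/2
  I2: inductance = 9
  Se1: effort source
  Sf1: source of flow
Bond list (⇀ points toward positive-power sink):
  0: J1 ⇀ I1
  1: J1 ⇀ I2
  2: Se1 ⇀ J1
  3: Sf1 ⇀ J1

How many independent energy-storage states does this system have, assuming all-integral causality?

β2 stroke at J1  (Se1: effort source, stroke at far end)
β3 stroke at Sf1  (Sf1: flow source, stroke at near end)
β0 stroke at I1  (J1 effort already set via bond 2)
β1 stroke at I2  (0-jn J1 has e-setter on 2)

2  (I1, I2 all integral)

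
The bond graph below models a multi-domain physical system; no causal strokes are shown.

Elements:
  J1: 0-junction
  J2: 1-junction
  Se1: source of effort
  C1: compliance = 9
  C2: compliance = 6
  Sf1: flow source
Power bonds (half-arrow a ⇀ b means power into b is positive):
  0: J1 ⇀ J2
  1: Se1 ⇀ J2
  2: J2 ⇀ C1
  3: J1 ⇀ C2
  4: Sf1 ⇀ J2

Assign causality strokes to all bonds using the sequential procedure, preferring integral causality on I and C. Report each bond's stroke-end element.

b1 →J2  (source Se1 imposes e)
b4 →Sf1  (Sf1: flow source, stroke at near end)
b0 →J2  (J2 flow already set via bond 4)
b2 →J2  (common-f at J2 fixed by 4)
b3 →J1  (J1 needs exactly one e-in)

b0 |J2
b1 |J2
b2 |J2
b3 |J1
b4 |Sf1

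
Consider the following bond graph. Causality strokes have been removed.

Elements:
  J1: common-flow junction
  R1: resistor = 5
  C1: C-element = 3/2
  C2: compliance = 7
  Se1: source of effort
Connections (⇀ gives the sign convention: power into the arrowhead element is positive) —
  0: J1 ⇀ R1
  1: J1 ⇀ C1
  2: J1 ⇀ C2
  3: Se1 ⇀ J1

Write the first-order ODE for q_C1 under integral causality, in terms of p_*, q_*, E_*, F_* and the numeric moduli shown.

β3 →J1  (Se1 (Se) sets effort on bond)
β1 →J1  (C1 outputs effort q/C1)
β2 →J1  (C2 integral (e out))
β0 →R1  (only one flow-in slot at J1)

dq_C1/dt = E_Se1/5 - 2*q_C1/15 - q_C2/35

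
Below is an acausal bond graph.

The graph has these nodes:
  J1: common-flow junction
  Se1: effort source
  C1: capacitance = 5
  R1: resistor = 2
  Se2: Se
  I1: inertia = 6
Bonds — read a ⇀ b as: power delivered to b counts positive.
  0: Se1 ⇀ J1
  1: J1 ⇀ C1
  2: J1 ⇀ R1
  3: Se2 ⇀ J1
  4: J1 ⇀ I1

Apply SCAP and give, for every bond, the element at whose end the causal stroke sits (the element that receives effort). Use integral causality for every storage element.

b0 |J1
b1 |J1
b2 |J1
b3 |J1
b4 |I1

b0 stroke at J1  (Se1 fixes effort; stroke away)
b3 stroke at J1  (Se2: effort source, stroke at far end)
b1 stroke at J1  (C1 outputs effort q/C1)
b4 stroke at I1  (prefer integral on I1)
b2 stroke at J1  (J1 flow already set via bond 4)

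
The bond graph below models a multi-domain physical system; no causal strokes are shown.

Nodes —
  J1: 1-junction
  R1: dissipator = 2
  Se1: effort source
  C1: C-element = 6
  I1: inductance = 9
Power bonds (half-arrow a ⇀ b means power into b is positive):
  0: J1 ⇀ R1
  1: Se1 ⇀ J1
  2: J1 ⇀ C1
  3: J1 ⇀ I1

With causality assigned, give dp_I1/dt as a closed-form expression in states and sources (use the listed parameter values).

#1 stroke at J1  (Se1 (Se) sets effort on bond)
#2 stroke at J1  (C1 integral (e out))
#3 stroke at I1  (I1: I, integral causality)
#0 stroke at J1  (1-jn J1 has f-setter on 3)

dp_I1/dt = E_Se1 - 2*p_I1/9 - q_C1/6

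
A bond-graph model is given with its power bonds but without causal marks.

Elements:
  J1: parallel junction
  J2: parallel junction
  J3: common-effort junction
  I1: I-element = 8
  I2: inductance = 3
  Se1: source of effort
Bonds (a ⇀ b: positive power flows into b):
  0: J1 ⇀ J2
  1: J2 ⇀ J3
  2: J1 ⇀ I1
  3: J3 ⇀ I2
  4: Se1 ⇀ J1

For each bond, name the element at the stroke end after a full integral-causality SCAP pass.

β0 stroke at J2
β1 stroke at J3
β2 stroke at I1
β3 stroke at I2
β4 stroke at J1

bond 4 →J1  (Se1 fixes effort; stroke away)
bond 0 →J2  (0-jn J1 has e-setter on 4)
bond 2 →I1  (0-jn J1 has e-setter on 4)
bond 1 →J3  (common-e at J2 fixed by 0)
bond 3 →I2  (J3: bond 1 brought effort, rest push out)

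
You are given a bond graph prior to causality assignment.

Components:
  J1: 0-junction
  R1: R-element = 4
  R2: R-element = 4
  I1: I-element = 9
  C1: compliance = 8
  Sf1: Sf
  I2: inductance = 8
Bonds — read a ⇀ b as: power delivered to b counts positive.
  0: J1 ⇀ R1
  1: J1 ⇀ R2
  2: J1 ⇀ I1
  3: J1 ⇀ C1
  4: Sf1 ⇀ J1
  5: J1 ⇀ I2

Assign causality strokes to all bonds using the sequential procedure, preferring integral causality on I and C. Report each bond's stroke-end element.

bond 0 |R1
bond 1 |R2
bond 2 |I1
bond 3 |J1
bond 4 |Sf1
bond 5 |I2

β4 →Sf1  (Sf1 fixes flow; stroke at Sf1)
β2 →I1  (I1: I, integral causality)
β3 →J1  (C1 outputs effort q/C1)
β0 →R1  (common-e at J1 fixed by 3)
β1 →R2  (J1 effort already set via bond 3)
β5 →I2  (J1: bond 3 brought effort, rest push out)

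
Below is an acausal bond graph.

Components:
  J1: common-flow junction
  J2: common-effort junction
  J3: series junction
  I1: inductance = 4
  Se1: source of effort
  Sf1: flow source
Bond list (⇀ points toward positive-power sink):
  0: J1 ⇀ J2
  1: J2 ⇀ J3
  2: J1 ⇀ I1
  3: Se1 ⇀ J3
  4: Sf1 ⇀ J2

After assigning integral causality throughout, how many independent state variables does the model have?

1  (I1 all integral)

#3 stroke at J3  (Se1 fixes effort; stroke away)
#4 stroke at Sf1  (Sf1: flow source, stroke at near end)
#1 stroke at J2  (J3 needs exactly one f-in)
#0 stroke at J1  (0-jn J2 has e-setter on 1)
#2 stroke at I1  (only one flow-in slot at J1)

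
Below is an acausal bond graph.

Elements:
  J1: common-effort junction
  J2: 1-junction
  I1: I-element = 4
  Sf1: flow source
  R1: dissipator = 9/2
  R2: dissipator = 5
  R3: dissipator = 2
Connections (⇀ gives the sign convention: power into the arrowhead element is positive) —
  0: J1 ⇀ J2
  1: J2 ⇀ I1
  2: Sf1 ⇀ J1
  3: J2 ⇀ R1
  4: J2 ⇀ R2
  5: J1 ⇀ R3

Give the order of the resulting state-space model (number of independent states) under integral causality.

1  (I1 all integral)

bond 2 →Sf1  (Sf1 (Sf) sets flow on bond)
bond 1 →I1  (I1: I, integral causality)
bond 0 →J2  (1-jn J2 has f-setter on 1)
bond 3 →J2  (J2: bond 1 brought flow, rest push out)
bond 4 →J2  (common-f at J2 fixed by 1)
bond 5 →J1  (closing 0-jn rule on J1)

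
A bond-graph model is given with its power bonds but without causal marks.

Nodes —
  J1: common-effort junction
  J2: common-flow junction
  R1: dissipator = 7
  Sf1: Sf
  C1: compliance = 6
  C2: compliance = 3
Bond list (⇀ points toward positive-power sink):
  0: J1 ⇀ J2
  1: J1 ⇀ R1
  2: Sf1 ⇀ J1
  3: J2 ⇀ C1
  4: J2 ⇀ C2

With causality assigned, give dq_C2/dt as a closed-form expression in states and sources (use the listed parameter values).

b2 →Sf1  (Sf1: flow source, stroke at near end)
b3 →J2  (prefer integral on C1)
b4 →J2  (C2 integral (e out))
b0 →J1  (J2: last free bond brings flow in)
b1 →R1  (0-jn J1 has e-setter on 0)

dq_C2/dt = F_Sf1 - q_C1/42 - q_C2/21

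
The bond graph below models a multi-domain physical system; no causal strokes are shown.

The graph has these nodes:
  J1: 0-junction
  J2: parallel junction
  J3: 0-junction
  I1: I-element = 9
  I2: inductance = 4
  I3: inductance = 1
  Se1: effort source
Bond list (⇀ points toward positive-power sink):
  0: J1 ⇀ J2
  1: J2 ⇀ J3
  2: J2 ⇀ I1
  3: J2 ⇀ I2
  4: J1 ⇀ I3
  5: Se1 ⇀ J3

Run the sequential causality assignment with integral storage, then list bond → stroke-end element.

b0 |J1
b1 |J2
b2 |I1
b3 |I2
b4 |I3
b5 |J3

#5 →J3  (Se1: effort source, stroke at far end)
#1 →J2  (J3: bond 5 brought effort, rest push out)
#0 →J1  (0-jn J2 has e-setter on 1)
#2 →I1  (J2: bond 1 brought effort, rest push out)
#3 →I2  (common-e at J2 fixed by 1)
#4 →I3  (0-jn J1 has e-setter on 0)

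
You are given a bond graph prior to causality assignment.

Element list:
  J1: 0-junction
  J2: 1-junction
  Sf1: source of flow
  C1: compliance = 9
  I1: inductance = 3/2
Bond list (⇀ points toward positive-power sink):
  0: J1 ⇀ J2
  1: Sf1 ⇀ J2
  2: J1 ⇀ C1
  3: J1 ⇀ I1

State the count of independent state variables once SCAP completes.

2  (C1, I1 all integral)

β1 |Sf1  (Sf1 (Sf) sets flow on bond)
β0 |J2  (J2 flow already set via bond 1)
β2 |J1  (C1 outputs effort q/C1)
β3 |I1  (0-jn J1 has e-setter on 2)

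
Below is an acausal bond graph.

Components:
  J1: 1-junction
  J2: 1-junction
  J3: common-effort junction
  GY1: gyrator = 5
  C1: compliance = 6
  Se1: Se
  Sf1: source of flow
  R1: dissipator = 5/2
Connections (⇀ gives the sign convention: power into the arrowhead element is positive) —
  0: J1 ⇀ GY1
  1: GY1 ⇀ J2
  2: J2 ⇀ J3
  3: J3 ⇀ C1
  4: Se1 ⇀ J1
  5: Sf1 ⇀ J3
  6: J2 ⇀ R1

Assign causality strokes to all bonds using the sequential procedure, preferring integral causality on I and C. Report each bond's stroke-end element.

b4 →J1  (Se1: effort source, stroke at far end)
b5 →Sf1  (Sf1 (Sf) sets flow on bond)
b0 →GY1  (J1 needs exactly one f-in)
b1 →GY1  (through GY1, causality inverts; strokes same side of GY1)
b2 →J2  (1-jn J2 has f-setter on 1)
b6 →J2  (1-jn J2 has f-setter on 1)
b3 →J3  (J3: last free bond brings effort in)

#0 →GY1
#1 →GY1
#2 →J2
#3 →J3
#4 →J1
#5 →Sf1
#6 →J2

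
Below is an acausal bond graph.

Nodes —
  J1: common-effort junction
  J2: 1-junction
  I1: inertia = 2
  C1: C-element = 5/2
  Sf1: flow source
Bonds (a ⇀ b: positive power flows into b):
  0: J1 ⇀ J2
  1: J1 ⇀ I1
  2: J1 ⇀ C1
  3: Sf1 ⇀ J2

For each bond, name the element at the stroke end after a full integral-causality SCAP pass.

bond 3 |Sf1  (source Sf1 imposes f)
bond 0 |J2  (1-jn J2 has f-setter on 3)
bond 1 |I1  (prefer integral on I1)
bond 2 |J1  (only one effort-in slot at J1)

β0 stroke→J2
β1 stroke→I1
β2 stroke→J1
β3 stroke→Sf1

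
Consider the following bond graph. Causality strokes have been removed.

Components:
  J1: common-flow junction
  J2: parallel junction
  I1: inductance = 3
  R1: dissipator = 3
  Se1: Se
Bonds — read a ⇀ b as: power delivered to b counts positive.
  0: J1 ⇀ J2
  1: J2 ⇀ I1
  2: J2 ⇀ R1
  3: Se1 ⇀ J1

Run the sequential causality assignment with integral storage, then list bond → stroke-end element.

bond 0 stroke→J2
bond 1 stroke→I1
bond 2 stroke→R1
bond 3 stroke→J1

b3 stroke→J1  (Se1 fixes effort; stroke away)
b0 stroke→J2  (closing 1-jn rule on J1)
b1 stroke→I1  (J2: bond 0 brought effort, rest push out)
b2 stroke→R1  (0-jn J2 has e-setter on 0)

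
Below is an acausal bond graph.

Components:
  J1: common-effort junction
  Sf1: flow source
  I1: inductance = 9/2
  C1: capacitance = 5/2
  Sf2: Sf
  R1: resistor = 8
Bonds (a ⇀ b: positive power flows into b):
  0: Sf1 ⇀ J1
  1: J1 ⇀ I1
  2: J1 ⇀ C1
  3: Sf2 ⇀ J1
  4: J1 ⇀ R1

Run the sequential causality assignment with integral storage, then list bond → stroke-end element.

#0 |Sf1
#1 |I1
#2 |J1
#3 |Sf2
#4 |R1

#0 stroke at Sf1  (source Sf1 imposes f)
#3 stroke at Sf2  (Sf2: flow source, stroke at near end)
#1 stroke at I1  (I1 outputs flow p/I1)
#2 stroke at J1  (C1: C, integral causality)
#4 stroke at R1  (J1 effort already set via bond 2)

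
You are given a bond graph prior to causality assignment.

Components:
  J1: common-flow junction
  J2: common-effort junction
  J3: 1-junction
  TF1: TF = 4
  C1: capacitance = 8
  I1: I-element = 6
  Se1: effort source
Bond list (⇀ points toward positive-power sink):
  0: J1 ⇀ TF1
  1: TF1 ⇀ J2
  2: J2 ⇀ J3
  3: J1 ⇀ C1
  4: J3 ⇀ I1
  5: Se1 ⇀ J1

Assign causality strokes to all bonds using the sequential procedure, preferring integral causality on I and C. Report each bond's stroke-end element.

β5 |J1  (Se1 fixes effort; stroke away)
β3 |J1  (prefer integral on C1)
β0 |TF1  (closing 1-jn rule on J1)
β1 |J2  (through TF1, causality passes straight; one stroke at TF1)
β2 |J3  (0-jn J2 has e-setter on 1)
β4 |I1  (J3: last free bond brings flow in)

#0 →TF1
#1 →J2
#2 →J3
#3 →J1
#4 →I1
#5 →J1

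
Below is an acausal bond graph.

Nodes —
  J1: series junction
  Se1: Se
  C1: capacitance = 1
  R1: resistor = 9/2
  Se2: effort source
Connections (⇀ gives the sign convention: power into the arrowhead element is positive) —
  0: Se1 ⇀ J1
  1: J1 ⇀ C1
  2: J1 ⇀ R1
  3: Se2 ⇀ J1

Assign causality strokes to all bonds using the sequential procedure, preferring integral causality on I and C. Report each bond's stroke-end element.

β0 stroke at J1
β1 stroke at J1
β2 stroke at R1
β3 stroke at J1

b0 →J1  (Se1 fixes effort; stroke away)
b3 →J1  (Se2 fixes effort; stroke away)
b1 →J1  (C1 integral (e out))
b2 →R1  (J1 needs exactly one f-in)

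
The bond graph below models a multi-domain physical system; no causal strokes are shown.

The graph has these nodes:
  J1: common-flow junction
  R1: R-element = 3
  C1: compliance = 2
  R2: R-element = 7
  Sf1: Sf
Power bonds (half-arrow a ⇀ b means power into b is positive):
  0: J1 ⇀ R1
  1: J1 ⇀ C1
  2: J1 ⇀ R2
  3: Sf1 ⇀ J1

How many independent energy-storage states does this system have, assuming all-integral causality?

b3 →Sf1  (Sf1 (Sf) sets flow on bond)
b0 →J1  (common-f at J1 fixed by 3)
b1 →J1  (common-f at J1 fixed by 3)
b2 →J1  (J1: bond 3 brought flow, rest push out)

1  (C1 all integral)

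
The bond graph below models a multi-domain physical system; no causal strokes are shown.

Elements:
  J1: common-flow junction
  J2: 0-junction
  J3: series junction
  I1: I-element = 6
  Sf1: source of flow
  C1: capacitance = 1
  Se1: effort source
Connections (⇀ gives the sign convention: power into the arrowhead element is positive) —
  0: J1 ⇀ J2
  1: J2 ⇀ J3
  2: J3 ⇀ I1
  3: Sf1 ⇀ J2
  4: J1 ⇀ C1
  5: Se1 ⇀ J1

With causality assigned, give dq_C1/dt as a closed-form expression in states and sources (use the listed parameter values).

dq_C1/dt = -F_Sf1 + p_I1/6

#3 stroke→Sf1  (Sf1: flow source, stroke at near end)
#5 stroke→J1  (Se1 fixes effort; stroke away)
#2 stroke→I1  (I1 integral (f out))
#1 stroke→J3  (J3: bond 2 brought flow, rest push out)
#0 stroke→J2  (only one effort-in slot at J2)
#4 stroke→J1  (J1: bond 0 brought flow, rest push out)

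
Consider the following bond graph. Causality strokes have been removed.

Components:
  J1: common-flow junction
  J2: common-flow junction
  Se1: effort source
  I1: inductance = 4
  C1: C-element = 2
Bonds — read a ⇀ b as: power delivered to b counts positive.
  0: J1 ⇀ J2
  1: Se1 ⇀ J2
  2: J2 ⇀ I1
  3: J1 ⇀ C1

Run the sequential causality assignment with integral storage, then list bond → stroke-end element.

b0 |J2
b1 |J2
b2 |I1
b3 |J1

bond 1 →J2  (Se1: effort source, stroke at far end)
bond 2 →I1  (I1: I, integral causality)
bond 0 →J2  (J2 flow already set via bond 2)
bond 3 →J1  (J1: bond 0 brought flow, rest push out)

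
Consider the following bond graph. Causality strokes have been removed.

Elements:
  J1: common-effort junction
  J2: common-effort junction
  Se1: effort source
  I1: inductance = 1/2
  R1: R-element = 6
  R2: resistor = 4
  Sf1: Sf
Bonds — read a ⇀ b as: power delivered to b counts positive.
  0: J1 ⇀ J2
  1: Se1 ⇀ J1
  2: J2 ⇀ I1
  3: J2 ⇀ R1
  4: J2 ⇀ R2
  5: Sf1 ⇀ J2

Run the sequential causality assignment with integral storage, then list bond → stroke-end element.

bond 1 |J1  (Se1 (Se) sets effort on bond)
bond 5 |Sf1  (Sf1: flow source, stroke at near end)
bond 0 |J2  (0-jn J1 has e-setter on 1)
bond 2 |I1  (J2: bond 0 brought effort, rest push out)
bond 3 |R1  (J2 effort already set via bond 0)
bond 4 |R2  (J2: bond 0 brought effort, rest push out)

bond 0 stroke→J2
bond 1 stroke→J1
bond 2 stroke→I1
bond 3 stroke→R1
bond 4 stroke→R2
bond 5 stroke→Sf1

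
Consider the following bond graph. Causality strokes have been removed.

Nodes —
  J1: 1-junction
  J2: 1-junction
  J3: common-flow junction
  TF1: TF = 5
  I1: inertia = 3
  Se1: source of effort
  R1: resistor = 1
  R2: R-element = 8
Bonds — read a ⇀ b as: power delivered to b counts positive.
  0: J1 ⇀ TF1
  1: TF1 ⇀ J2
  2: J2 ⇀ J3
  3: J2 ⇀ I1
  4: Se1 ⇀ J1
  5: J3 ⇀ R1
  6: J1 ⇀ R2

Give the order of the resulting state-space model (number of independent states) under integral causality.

1  (I1 all integral)

#4 |J1  (Se1 (Se) sets effort on bond)
#3 |I1  (I1: I, integral causality)
#1 |J2  (common-f at J2 fixed by 3)
#2 |J2  (1-jn J2 has f-setter on 3)
#5 |J3  (J3: bond 2 brought flow, rest push out)
#0 |TF1  (TF1: transformer flips bond 1)
#6 |J1  (J1 flow already set via bond 0)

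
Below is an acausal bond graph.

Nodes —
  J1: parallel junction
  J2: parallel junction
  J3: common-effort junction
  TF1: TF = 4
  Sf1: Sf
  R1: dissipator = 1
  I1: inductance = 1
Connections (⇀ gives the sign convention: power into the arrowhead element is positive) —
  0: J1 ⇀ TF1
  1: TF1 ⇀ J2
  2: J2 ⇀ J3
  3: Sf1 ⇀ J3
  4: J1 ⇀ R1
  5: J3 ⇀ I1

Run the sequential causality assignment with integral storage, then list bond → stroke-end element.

β3 →Sf1  (source Sf1 imposes f)
β5 →I1  (prefer integral on I1)
β2 →J3  (closing 0-jn rule on J3)
β1 →J2  (only one effort-in slot at J2)
β0 →TF1  (TF TF1: opposite of bond 1)
β4 →J1  (J1: last free bond brings effort in)

b0 stroke→TF1
b1 stroke→J2
b2 stroke→J3
b3 stroke→Sf1
b4 stroke→J1
b5 stroke→I1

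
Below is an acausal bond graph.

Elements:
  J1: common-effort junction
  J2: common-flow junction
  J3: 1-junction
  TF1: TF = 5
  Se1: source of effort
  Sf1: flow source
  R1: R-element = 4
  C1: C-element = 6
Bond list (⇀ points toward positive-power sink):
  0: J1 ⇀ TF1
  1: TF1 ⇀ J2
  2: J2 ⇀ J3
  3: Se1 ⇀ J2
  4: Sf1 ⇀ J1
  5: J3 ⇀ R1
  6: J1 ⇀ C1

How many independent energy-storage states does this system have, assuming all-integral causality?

b3 stroke→J2  (source Se1 imposes e)
b4 stroke→Sf1  (Sf1: flow source, stroke at near end)
b6 stroke→J1  (C1: C, integral causality)
b0 stroke→TF1  (J1 effort already set via bond 6)
b1 stroke→J2  (TF1: transformer flips bond 0)
b2 stroke→J3  (J2: last free bond brings flow in)
b5 stroke→R1  (closing 1-jn rule on J3)

1  (C1 all integral)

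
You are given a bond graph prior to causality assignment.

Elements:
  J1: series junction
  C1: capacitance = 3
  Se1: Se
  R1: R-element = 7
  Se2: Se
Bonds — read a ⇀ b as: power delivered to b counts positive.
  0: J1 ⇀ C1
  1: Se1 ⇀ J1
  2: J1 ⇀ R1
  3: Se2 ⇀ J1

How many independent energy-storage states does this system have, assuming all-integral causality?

b1 |J1  (Se1 fixes effort; stroke away)
b3 |J1  (Se2 (Se) sets effort on bond)
b0 |J1  (prefer integral on C1)
b2 |R1  (only one flow-in slot at J1)

1  (C1 all integral)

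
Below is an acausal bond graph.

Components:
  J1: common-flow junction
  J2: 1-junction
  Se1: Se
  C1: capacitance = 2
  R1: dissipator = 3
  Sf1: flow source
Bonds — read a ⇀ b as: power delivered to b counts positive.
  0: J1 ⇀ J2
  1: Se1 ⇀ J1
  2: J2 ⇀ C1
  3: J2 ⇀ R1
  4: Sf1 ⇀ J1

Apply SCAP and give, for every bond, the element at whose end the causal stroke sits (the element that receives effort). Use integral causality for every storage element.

#0 stroke at J1
#1 stroke at J1
#2 stroke at J2
#3 stroke at J2
#4 stroke at Sf1

b1 stroke→J1  (Se1 fixes effort; stroke away)
b4 stroke→Sf1  (source Sf1 imposes f)
b0 stroke→J1  (1-jn J1 has f-setter on 4)
b2 stroke→J2  (common-f at J2 fixed by 0)
b3 stroke→J2  (J2: bond 0 brought flow, rest push out)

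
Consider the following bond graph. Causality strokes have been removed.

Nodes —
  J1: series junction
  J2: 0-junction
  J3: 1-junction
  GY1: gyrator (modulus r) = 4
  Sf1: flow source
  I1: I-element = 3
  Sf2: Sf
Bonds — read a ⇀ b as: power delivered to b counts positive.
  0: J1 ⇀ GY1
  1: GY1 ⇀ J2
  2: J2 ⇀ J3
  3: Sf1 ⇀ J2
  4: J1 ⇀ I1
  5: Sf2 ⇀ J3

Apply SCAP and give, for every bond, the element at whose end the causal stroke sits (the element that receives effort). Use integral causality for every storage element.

bond 0 |J1
bond 1 |J2
bond 2 |J3
bond 3 |Sf1
bond 4 |I1
bond 5 |Sf2

bond 3 stroke→Sf1  (Sf1 fixes flow; stroke at Sf1)
bond 5 stroke→Sf2  (Sf2 fixes flow; stroke at Sf2)
bond 2 stroke→J3  (1-jn J3 has f-setter on 5)
bond 1 stroke→J2  (closing 0-jn rule on J2)
bond 0 stroke→J1  (GY1: gyrator matches bond 1)
bond 4 stroke→I1  (only one flow-in slot at J1)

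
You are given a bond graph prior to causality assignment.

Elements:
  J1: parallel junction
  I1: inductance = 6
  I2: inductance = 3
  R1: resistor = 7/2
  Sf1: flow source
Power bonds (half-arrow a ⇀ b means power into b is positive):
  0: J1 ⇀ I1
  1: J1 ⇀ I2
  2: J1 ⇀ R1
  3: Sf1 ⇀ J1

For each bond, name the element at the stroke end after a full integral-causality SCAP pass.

#3 |Sf1  (Sf1: flow source, stroke at near end)
#0 |I1  (I1 outputs flow p/I1)
#1 |I2  (I2: I, integral causality)
#2 |J1  (J1 needs exactly one e-in)

bond 0 |I1
bond 1 |I2
bond 2 |J1
bond 3 |Sf1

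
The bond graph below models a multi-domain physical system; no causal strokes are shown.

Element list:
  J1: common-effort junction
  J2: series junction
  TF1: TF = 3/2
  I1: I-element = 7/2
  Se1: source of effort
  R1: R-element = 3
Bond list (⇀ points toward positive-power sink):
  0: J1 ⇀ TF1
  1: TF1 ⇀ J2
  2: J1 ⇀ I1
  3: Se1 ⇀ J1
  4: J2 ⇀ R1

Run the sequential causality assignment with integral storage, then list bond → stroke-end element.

bond 3 →J1  (Se1 fixes effort; stroke away)
bond 0 →TF1  (J1: bond 3 brought effort, rest push out)
bond 2 →I1  (0-jn J1 has e-setter on 3)
bond 1 →J2  (TF1: transformer flips bond 0)
bond 4 →R1  (closing 1-jn rule on J2)

#0 stroke→TF1
#1 stroke→J2
#2 stroke→I1
#3 stroke→J1
#4 stroke→R1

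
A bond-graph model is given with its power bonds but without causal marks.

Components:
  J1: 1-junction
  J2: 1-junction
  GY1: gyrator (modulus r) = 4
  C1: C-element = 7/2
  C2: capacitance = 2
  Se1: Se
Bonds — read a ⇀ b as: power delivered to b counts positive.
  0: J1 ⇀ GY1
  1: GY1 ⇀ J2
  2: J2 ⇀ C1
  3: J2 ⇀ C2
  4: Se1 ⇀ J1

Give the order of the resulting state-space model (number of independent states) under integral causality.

b4 →J1  (Se1 (Se) sets effort on bond)
b0 →GY1  (J1: last free bond brings flow in)
b1 →GY1  (GY1: gyrator matches bond 0)
b2 →J2  (J2 flow already set via bond 1)
b3 →J2  (J2: bond 1 brought flow, rest push out)

2  (C1, C2 all integral)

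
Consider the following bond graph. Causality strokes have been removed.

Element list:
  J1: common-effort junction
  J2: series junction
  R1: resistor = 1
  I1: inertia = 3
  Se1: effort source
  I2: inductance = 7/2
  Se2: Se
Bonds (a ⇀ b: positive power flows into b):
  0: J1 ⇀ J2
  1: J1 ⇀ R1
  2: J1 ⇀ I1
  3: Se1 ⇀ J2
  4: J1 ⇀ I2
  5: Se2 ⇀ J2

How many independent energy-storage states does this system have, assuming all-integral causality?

2  (I1, I2 all integral)

β3 stroke at J2  (Se1 (Se) sets effort on bond)
β5 stroke at J2  (Se2: effort source, stroke at far end)
β0 stroke at J1  (closing 1-jn rule on J2)
β1 stroke at R1  (J1 effort already set via bond 0)
β2 stroke at I1  (common-e at J1 fixed by 0)
β4 stroke at I2  (common-e at J1 fixed by 0)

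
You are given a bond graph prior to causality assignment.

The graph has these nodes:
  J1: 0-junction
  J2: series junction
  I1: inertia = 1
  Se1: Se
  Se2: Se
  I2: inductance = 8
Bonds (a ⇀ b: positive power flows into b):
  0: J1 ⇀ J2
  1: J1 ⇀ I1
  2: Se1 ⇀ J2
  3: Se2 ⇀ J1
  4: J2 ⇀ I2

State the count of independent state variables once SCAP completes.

b2 |J2  (Se1 fixes effort; stroke away)
b3 |J1  (Se2: effort source, stroke at far end)
b0 |J2  (common-e at J1 fixed by 3)
b1 |I1  (0-jn J1 has e-setter on 3)
b4 |I2  (closing 1-jn rule on J2)

2  (I1, I2 all integral)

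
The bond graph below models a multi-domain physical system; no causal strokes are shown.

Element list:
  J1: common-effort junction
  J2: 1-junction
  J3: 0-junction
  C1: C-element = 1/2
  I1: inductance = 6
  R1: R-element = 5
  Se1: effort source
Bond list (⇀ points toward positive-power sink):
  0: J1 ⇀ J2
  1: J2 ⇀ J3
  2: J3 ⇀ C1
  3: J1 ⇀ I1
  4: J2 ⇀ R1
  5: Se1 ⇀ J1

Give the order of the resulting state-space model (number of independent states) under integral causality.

2  (C1, I1 all integral)

#5 →J1  (Se1 fixes effort; stroke away)
#0 →J2  (J1: bond 5 brought effort, rest push out)
#3 →I1  (J1 effort already set via bond 5)
#2 →J3  (C1 outputs effort q/C1)
#1 →J2  (0-jn J3 has e-setter on 2)
#4 →R1  (J2: last free bond brings flow in)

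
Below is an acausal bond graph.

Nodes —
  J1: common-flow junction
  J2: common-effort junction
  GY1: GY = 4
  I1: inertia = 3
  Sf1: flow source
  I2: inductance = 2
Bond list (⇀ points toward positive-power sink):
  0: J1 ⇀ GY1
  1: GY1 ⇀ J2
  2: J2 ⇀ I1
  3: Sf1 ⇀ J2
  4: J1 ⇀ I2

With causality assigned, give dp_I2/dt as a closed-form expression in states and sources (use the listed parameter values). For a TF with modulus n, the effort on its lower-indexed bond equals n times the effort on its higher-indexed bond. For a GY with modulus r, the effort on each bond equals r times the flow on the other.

dp_I2/dt = 4*F_Sf1 - 4*p_I1/3

β3 stroke at Sf1  (Sf1 (Sf) sets flow on bond)
β2 stroke at I1  (I1 integral (f out))
β1 stroke at J2  (J2: last free bond brings effort in)
β0 stroke at J1  (GY1: gyrator matches bond 1)
β4 stroke at I2  (J1 needs exactly one f-in)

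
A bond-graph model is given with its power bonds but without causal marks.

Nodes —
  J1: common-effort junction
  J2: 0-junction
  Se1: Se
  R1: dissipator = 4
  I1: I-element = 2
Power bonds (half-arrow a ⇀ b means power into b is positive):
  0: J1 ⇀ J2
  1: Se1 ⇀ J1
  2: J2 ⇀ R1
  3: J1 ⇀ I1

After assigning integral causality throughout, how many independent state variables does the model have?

1  (I1 all integral)

#1 stroke→J1  (Se1: effort source, stroke at far end)
#0 stroke→J2  (J1 effort already set via bond 1)
#3 stroke→I1  (common-e at J1 fixed by 1)
#2 stroke→R1  (J2: bond 0 brought effort, rest push out)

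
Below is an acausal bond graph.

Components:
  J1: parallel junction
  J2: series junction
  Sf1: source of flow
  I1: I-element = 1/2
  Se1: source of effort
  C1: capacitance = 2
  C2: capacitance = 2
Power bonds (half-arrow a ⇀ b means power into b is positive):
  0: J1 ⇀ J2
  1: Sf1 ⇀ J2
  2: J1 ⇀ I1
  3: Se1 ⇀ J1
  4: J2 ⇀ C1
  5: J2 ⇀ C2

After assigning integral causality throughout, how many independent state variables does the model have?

3  (C1, C2, I1 all integral)

β1 stroke at Sf1  (Sf1: flow source, stroke at near end)
β3 stroke at J1  (Se1: effort source, stroke at far end)
β0 stroke at J2  (0-jn J1 has e-setter on 3)
β2 stroke at I1  (0-jn J1 has e-setter on 3)
β4 stroke at J2  (J2: bond 1 brought flow, rest push out)
β5 stroke at J2  (J2 flow already set via bond 1)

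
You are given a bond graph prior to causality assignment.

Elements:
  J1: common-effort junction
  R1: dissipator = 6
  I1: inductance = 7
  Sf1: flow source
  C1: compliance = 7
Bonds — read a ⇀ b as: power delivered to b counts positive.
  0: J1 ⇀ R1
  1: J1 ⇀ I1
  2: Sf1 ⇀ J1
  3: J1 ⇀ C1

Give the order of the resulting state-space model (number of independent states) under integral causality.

β2 stroke at Sf1  (Sf1 (Sf) sets flow on bond)
β1 stroke at I1  (I1 outputs flow p/I1)
β3 stroke at J1  (C1 outputs effort q/C1)
β0 stroke at R1  (J1: bond 3 brought effort, rest push out)

2  (C1, I1 all integral)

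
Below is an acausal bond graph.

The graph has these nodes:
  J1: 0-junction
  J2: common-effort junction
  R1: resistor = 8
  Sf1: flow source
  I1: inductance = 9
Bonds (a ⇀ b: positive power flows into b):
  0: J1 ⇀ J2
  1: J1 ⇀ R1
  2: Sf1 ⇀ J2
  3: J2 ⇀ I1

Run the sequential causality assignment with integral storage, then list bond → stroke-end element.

bond 0 stroke at J2
bond 1 stroke at J1
bond 2 stroke at Sf1
bond 3 stroke at I1

b2 |Sf1  (Sf1 (Sf) sets flow on bond)
b3 |I1  (I1 outputs flow p/I1)
b0 |J2  (J2: last free bond brings effort in)
b1 |J1  (J1: last free bond brings effort in)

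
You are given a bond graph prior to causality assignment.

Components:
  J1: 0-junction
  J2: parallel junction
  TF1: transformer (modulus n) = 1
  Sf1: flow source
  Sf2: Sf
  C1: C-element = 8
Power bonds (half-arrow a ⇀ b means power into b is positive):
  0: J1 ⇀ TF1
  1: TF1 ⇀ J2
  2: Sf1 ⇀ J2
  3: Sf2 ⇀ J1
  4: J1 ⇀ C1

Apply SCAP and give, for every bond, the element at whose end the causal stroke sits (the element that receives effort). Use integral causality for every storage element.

β0 |TF1
β1 |J2
β2 |Sf1
β3 |Sf2
β4 |J1

b2 |Sf1  (source Sf1 imposes f)
b3 |Sf2  (Sf2 (Sf) sets flow on bond)
b1 |J2  (J2: last free bond brings effort in)
b0 |TF1  (through TF1, causality passes straight; one stroke at TF1)
b4 |J1  (J1 needs exactly one e-in)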